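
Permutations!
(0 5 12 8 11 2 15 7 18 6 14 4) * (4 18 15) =[5, 1, 4, 3, 0, 12, 14, 15, 11, 9, 10, 2, 8, 13, 18, 7, 16, 17, 6] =(0 5 12 8 11 2 4)(6 14 18)(7 15)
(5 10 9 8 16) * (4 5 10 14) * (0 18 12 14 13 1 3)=(0 18 12 14 4 5 13 1 3)(8 16 10 9)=[18, 3, 2, 0, 5, 13, 6, 7, 16, 8, 9, 11, 14, 1, 4, 15, 10, 17, 12]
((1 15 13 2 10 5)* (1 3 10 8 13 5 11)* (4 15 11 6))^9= ((1 11)(2 8 13)(3 10 6 4 15 5))^9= (1 11)(3 4)(5 6)(10 15)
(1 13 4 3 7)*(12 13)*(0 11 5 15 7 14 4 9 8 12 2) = (0 11 5 15 7 1 2)(3 14 4)(8 12 13 9) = [11, 2, 0, 14, 3, 15, 6, 1, 12, 8, 10, 5, 13, 9, 4, 7]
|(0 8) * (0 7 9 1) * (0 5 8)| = |(1 5 8 7 9)| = 5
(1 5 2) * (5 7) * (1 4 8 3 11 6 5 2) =[0, 7, 4, 11, 8, 1, 5, 2, 3, 9, 10, 6] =(1 7 2 4 8 3 11 6 5)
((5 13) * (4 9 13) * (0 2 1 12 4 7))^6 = (0 13 12)(1 7 9)(2 5 4)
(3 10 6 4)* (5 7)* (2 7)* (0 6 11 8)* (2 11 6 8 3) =(0 8)(2 7 5 11 3 10 6 4) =[8, 1, 7, 10, 2, 11, 4, 5, 0, 9, 6, 3]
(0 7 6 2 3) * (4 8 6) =(0 7 4 8 6 2 3) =[7, 1, 3, 0, 8, 5, 2, 4, 6]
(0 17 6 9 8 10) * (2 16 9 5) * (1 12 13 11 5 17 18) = (0 18 1 12 13 11 5 2 16 9 8 10)(6 17) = [18, 12, 16, 3, 4, 2, 17, 7, 10, 8, 0, 5, 13, 11, 14, 15, 9, 6, 1]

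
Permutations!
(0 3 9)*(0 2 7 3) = (2 7 3 9) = [0, 1, 7, 9, 4, 5, 6, 3, 8, 2]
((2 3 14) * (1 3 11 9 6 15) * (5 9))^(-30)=(1 9 2)(3 6 11)(5 14 15)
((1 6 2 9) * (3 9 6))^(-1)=(1 9 3)(2 6)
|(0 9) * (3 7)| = |(0 9)(3 7)| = 2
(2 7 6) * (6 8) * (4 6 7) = (2 4 6)(7 8) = [0, 1, 4, 3, 6, 5, 2, 8, 7]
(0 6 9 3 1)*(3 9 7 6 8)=(9)(0 8 3 1)(6 7)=[8, 0, 2, 1, 4, 5, 7, 6, 3, 9]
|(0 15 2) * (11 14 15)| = |(0 11 14 15 2)| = 5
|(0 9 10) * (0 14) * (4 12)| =|(0 9 10 14)(4 12)| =4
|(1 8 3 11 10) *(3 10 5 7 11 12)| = |(1 8 10)(3 12)(5 7 11)| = 6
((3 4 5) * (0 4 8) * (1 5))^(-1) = (0 8 3 5 1 4)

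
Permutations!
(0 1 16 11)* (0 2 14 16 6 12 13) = (0 1 6 12 13)(2 14 16 11) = [1, 6, 14, 3, 4, 5, 12, 7, 8, 9, 10, 2, 13, 0, 16, 15, 11]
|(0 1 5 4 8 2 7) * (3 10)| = |(0 1 5 4 8 2 7)(3 10)| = 14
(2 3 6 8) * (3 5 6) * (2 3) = (2 5 6 8 3) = [0, 1, 5, 2, 4, 6, 8, 7, 3]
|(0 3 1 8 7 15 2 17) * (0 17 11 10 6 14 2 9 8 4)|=|(17)(0 3 1 4)(2 11 10 6 14)(7 15 9 8)|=20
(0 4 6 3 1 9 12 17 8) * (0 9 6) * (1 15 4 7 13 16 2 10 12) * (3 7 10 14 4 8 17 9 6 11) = [10, 11, 14, 15, 0, 5, 7, 13, 6, 1, 12, 3, 9, 16, 4, 8, 2, 17] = (17)(0 10 12 9 1 11 3 15 8 6 7 13 16 2 14 4)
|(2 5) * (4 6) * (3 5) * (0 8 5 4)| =7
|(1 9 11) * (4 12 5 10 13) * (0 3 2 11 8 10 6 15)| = 14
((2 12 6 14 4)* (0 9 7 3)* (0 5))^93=((0 9 7 3 5)(2 12 6 14 4))^93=(0 3 9 5 7)(2 14 12 4 6)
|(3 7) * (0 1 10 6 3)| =6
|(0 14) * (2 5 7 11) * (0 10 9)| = 4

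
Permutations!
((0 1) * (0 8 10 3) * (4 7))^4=(0 3 10 8 1)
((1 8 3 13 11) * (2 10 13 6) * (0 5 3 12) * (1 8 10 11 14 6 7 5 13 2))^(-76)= (0 1 8 14 2)(3 5 7)(6 11 13 10 12)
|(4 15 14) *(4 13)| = 4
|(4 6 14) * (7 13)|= |(4 6 14)(7 13)|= 6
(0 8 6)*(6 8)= [6, 1, 2, 3, 4, 5, 0, 7, 8]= (8)(0 6)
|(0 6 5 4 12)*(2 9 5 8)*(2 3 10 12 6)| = |(0 2 9 5 4 6 8 3 10 12)| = 10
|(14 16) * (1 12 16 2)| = 5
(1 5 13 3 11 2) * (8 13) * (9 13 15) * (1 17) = [0, 5, 17, 11, 4, 8, 6, 7, 15, 13, 10, 2, 12, 3, 14, 9, 16, 1] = (1 5 8 15 9 13 3 11 2 17)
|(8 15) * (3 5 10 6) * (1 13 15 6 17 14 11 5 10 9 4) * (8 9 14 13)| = 30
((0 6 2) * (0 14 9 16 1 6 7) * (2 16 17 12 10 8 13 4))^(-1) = (0 7)(1 16 6)(2 4 13 8 10 12 17 9 14)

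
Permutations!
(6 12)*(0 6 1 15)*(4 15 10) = (0 6 12 1 10 4 15) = [6, 10, 2, 3, 15, 5, 12, 7, 8, 9, 4, 11, 1, 13, 14, 0]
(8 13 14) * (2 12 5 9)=(2 12 5 9)(8 13 14)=[0, 1, 12, 3, 4, 9, 6, 7, 13, 2, 10, 11, 5, 14, 8]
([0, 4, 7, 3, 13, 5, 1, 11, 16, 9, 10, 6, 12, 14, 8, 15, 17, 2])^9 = [0, 11, 16, 3, 6, 5, 7, 17, 13, 9, 10, 2, 12, 1, 4, 15, 14, 8]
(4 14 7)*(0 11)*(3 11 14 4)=(0 14 7 3 11)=[14, 1, 2, 11, 4, 5, 6, 3, 8, 9, 10, 0, 12, 13, 7]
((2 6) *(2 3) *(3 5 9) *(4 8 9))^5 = (2 9 4 6 3 8 5) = ((2 6 5 4 8 9 3))^5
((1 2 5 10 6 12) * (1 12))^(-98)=(12)(1 5 6 2 10)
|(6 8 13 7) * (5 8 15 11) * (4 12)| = 14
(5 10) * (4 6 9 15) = (4 6 9 15)(5 10) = [0, 1, 2, 3, 6, 10, 9, 7, 8, 15, 5, 11, 12, 13, 14, 4]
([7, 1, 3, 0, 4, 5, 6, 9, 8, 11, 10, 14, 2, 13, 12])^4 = [14, 1, 9, 11, 4, 5, 6, 12, 8, 2, 10, 3, 7, 13, 0]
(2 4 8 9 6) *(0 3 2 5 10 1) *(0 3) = (1 3 2 4 8 9 6 5 10) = [0, 3, 4, 2, 8, 10, 5, 7, 9, 6, 1]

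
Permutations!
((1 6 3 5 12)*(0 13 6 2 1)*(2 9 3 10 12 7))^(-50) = ((0 13 6 10 12)(1 9 3 5 7 2))^(-50) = (13)(1 7 3)(2 5 9)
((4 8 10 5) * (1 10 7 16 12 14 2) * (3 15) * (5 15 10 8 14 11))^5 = ((1 8 7 16 12 11 5 4 14 2)(3 10 15))^5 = (1 11)(2 12)(3 15 10)(4 7)(5 8)(14 16)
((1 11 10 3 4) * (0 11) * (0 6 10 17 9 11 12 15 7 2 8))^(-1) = ((0 12 15 7 2 8)(1 6 10 3 4)(9 11 17))^(-1) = (0 8 2 7 15 12)(1 4 3 10 6)(9 17 11)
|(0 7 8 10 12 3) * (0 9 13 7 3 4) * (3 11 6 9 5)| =|(0 11 6 9 13 7 8 10 12 4)(3 5)| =10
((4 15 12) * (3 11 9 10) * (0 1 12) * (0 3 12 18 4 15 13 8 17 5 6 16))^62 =((0 1 18 4 13 8 17 5 6 16)(3 11 9 10 12 15))^62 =(0 18 13 17 6)(1 4 8 5 16)(3 9 12)(10 15 11)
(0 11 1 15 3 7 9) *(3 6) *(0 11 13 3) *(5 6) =[13, 15, 2, 7, 4, 6, 0, 9, 8, 11, 10, 1, 12, 3, 14, 5] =(0 13 3 7 9 11 1 15 5 6)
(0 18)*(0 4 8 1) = [18, 0, 2, 3, 8, 5, 6, 7, 1, 9, 10, 11, 12, 13, 14, 15, 16, 17, 4] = (0 18 4 8 1)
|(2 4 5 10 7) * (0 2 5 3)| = |(0 2 4 3)(5 10 7)| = 12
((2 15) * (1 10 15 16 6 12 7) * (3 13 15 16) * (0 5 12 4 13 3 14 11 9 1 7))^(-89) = (0 5 12)(1 9 11 14 2 15 13 4 6 16 10)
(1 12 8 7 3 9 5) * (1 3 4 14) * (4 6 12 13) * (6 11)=(1 13 4 14)(3 9 5)(6 12 8 7 11)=[0, 13, 2, 9, 14, 3, 12, 11, 7, 5, 10, 6, 8, 4, 1]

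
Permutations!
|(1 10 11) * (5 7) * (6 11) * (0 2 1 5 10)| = 15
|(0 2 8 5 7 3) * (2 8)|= 5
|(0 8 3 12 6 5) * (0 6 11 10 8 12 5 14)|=9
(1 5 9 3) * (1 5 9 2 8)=[0, 9, 8, 5, 4, 2, 6, 7, 1, 3]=(1 9 3 5 2 8)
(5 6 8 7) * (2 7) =[0, 1, 7, 3, 4, 6, 8, 5, 2] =(2 7 5 6 8)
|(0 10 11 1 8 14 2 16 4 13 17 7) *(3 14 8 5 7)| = |(0 10 11 1 5 7)(2 16 4 13 17 3 14)| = 42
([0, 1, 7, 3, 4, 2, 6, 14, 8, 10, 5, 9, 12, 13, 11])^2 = (2 14 9 5 7 11 10)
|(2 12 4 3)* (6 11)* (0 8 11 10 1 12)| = |(0 8 11 6 10 1 12 4 3 2)| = 10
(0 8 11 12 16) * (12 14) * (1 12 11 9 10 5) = (0 8 9 10 5 1 12 16)(11 14) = [8, 12, 2, 3, 4, 1, 6, 7, 9, 10, 5, 14, 16, 13, 11, 15, 0]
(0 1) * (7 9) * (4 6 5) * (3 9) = (0 1)(3 9 7)(4 6 5) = [1, 0, 2, 9, 6, 4, 5, 3, 8, 7]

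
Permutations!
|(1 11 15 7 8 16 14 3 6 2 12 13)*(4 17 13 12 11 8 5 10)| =|(1 8 16 14 3 6 2 11 15 7 5 10 4 17 13)| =15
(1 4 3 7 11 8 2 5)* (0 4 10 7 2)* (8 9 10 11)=(0 4 3 2 5 1 11 9 10 7 8)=[4, 11, 5, 2, 3, 1, 6, 8, 0, 10, 7, 9]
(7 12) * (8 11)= (7 12)(8 11)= [0, 1, 2, 3, 4, 5, 6, 12, 11, 9, 10, 8, 7]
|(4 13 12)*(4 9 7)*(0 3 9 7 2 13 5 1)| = 10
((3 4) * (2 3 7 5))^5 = (7)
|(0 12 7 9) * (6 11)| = |(0 12 7 9)(6 11)| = 4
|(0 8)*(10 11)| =2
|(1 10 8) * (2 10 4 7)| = |(1 4 7 2 10 8)| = 6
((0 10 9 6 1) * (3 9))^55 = (0 10 3 9 6 1)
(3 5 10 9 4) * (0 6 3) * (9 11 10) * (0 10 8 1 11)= (0 6 3 5 9 4 10)(1 11 8)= [6, 11, 2, 5, 10, 9, 3, 7, 1, 4, 0, 8]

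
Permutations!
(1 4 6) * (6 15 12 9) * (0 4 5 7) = [4, 5, 2, 3, 15, 7, 1, 0, 8, 6, 10, 11, 9, 13, 14, 12] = (0 4 15 12 9 6 1 5 7)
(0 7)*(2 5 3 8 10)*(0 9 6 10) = (0 7 9 6 10 2 5 3 8) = [7, 1, 5, 8, 4, 3, 10, 9, 0, 6, 2]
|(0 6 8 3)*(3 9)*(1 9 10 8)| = |(0 6 1 9 3)(8 10)| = 10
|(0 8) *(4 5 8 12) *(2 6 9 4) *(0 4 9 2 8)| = |(0 12 8 4 5)(2 6)| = 10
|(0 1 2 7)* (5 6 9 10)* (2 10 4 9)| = 14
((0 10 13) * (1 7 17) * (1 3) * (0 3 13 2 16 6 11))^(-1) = (0 11 6 16 2 10)(1 3 13 17 7)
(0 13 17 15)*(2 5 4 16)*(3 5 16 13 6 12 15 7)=(0 6 12 15)(2 16)(3 5 4 13 17 7)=[6, 1, 16, 5, 13, 4, 12, 3, 8, 9, 10, 11, 15, 17, 14, 0, 2, 7]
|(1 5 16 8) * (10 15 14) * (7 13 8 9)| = |(1 5 16 9 7 13 8)(10 15 14)| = 21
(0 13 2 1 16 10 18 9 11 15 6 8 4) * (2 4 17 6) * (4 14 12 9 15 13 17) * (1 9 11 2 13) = (0 17 6 8 4)(1 16 10 18 15 13 14 12 11)(2 9) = [17, 16, 9, 3, 0, 5, 8, 7, 4, 2, 18, 1, 11, 14, 12, 13, 10, 6, 15]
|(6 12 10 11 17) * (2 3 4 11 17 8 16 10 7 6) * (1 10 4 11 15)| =|(1 10 17 2 3 11 8 16 4 15)(6 12 7)| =30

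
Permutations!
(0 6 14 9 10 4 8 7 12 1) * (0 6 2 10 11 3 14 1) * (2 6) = [6, 2, 10, 14, 8, 5, 1, 12, 7, 11, 4, 3, 0, 13, 9] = (0 6 1 2 10 4 8 7 12)(3 14 9 11)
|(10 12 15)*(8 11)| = |(8 11)(10 12 15)| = 6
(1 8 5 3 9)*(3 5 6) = (1 8 6 3 9) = [0, 8, 2, 9, 4, 5, 3, 7, 6, 1]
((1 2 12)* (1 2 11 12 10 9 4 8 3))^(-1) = (1 3 8 4 9 10 2 12 11)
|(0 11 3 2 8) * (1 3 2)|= 4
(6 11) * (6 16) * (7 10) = (6 11 16)(7 10) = [0, 1, 2, 3, 4, 5, 11, 10, 8, 9, 7, 16, 12, 13, 14, 15, 6]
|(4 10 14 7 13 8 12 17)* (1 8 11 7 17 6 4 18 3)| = 30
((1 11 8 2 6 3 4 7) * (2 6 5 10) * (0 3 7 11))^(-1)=((0 3 4 11 8 6 7 1)(2 5 10))^(-1)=(0 1 7 6 8 11 4 3)(2 10 5)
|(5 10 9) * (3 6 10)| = |(3 6 10 9 5)| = 5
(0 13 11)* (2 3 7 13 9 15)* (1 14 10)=(0 9 15 2 3 7 13 11)(1 14 10)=[9, 14, 3, 7, 4, 5, 6, 13, 8, 15, 1, 0, 12, 11, 10, 2]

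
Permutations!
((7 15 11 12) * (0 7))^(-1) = (0 12 11 15 7)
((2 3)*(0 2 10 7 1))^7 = (0 2 3 10 7 1)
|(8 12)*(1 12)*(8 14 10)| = 5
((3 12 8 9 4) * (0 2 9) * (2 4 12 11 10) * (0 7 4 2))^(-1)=((0 2 9 12 8 7 4 3 11 10))^(-1)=(0 10 11 3 4 7 8 12 9 2)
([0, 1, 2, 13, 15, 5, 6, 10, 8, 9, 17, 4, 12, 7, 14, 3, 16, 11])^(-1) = [0, 1, 2, 15, 11, 5, 6, 13, 8, 9, 7, 17, 12, 3, 14, 4, 16, 10]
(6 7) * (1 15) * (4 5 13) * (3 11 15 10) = (1 10 3 11 15)(4 5 13)(6 7) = [0, 10, 2, 11, 5, 13, 7, 6, 8, 9, 3, 15, 12, 4, 14, 1]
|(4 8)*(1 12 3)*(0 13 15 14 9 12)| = |(0 13 15 14 9 12 3 1)(4 8)| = 8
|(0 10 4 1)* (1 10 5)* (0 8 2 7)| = 6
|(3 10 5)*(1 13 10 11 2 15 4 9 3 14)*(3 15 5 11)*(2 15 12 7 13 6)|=40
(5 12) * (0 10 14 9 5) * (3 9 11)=[10, 1, 2, 9, 4, 12, 6, 7, 8, 5, 14, 3, 0, 13, 11]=(0 10 14 11 3 9 5 12)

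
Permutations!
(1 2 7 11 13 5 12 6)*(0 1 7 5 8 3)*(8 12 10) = (0 1 2 5 10 8 3)(6 7 11 13 12) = [1, 2, 5, 0, 4, 10, 7, 11, 3, 9, 8, 13, 6, 12]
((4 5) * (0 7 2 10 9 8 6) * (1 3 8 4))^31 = ((0 7 2 10 9 4 5 1 3 8 6))^31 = (0 8 1 4 10 7 6 3 5 9 2)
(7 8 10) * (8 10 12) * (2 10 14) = (2 10 7 14)(8 12) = [0, 1, 10, 3, 4, 5, 6, 14, 12, 9, 7, 11, 8, 13, 2]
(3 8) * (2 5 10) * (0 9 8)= (0 9 8 3)(2 5 10)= [9, 1, 5, 0, 4, 10, 6, 7, 3, 8, 2]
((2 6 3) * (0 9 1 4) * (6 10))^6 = ((0 9 1 4)(2 10 6 3))^6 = (0 1)(2 6)(3 10)(4 9)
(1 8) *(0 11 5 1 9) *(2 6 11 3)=(0 3 2 6 11 5 1 8 9)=[3, 8, 6, 2, 4, 1, 11, 7, 9, 0, 10, 5]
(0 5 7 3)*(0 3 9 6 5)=(5 7 9 6)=[0, 1, 2, 3, 4, 7, 5, 9, 8, 6]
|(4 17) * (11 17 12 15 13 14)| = 7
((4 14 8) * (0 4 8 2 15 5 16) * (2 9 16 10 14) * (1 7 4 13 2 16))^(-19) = (0 10 4 15 1 13 14 16 5 7 2 9)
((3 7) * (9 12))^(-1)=((3 7)(9 12))^(-1)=(3 7)(9 12)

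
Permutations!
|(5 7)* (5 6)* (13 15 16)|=|(5 7 6)(13 15 16)|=3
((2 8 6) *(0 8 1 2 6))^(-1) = (0 8)(1 2)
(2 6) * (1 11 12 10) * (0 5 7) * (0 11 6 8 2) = (0 5 7 11 12 10 1 6)(2 8) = [5, 6, 8, 3, 4, 7, 0, 11, 2, 9, 1, 12, 10]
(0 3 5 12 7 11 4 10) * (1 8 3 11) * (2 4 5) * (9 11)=[9, 8, 4, 2, 10, 12, 6, 1, 3, 11, 0, 5, 7]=(0 9 11 5 12 7 1 8 3 2 4 10)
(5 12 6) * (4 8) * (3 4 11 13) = (3 4 8 11 13)(5 12 6) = [0, 1, 2, 4, 8, 12, 5, 7, 11, 9, 10, 13, 6, 3]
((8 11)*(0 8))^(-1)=((0 8 11))^(-1)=(0 11 8)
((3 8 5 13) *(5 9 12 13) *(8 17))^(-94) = (3 8 12)(9 13 17)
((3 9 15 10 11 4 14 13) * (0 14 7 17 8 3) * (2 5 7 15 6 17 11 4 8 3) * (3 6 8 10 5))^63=((0 14 13)(2 3 9 8)(4 15 5 7 11 10)(6 17))^63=(2 8 9 3)(4 7)(5 10)(6 17)(11 15)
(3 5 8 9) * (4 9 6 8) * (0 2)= [2, 1, 0, 5, 9, 4, 8, 7, 6, 3]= (0 2)(3 5 4 9)(6 8)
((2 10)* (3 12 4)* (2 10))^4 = (3 12 4)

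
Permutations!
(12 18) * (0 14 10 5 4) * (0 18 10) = (0 14)(4 18 12 10 5) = [14, 1, 2, 3, 18, 4, 6, 7, 8, 9, 5, 11, 10, 13, 0, 15, 16, 17, 12]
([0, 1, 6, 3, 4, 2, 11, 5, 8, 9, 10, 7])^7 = (2 11 5 6 7)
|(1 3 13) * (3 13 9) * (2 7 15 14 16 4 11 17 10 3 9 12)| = 22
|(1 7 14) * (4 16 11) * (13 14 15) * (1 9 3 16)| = 10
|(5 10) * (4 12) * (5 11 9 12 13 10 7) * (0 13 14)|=|(0 13 10 11 9 12 4 14)(5 7)|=8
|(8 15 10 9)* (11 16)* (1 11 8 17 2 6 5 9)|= 30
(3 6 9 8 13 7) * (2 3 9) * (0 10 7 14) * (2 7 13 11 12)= [10, 1, 3, 6, 4, 5, 7, 9, 11, 8, 13, 12, 2, 14, 0]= (0 10 13 14)(2 3 6 7 9 8 11 12)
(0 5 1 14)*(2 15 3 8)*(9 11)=[5, 14, 15, 8, 4, 1, 6, 7, 2, 11, 10, 9, 12, 13, 0, 3]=(0 5 1 14)(2 15 3 8)(9 11)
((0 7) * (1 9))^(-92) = ((0 7)(1 9))^(-92) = (9)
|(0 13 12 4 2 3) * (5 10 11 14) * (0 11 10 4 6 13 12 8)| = 30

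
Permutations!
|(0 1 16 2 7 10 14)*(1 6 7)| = |(0 6 7 10 14)(1 16 2)| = 15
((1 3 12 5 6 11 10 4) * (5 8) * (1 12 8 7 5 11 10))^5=(1 3 8 11)(4 10 6 5 7 12)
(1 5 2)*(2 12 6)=(1 5 12 6 2)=[0, 5, 1, 3, 4, 12, 2, 7, 8, 9, 10, 11, 6]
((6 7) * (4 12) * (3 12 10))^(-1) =(3 10 4 12)(6 7)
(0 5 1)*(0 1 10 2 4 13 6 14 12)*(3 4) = (0 5 10 2 3 4 13 6 14 12) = [5, 1, 3, 4, 13, 10, 14, 7, 8, 9, 2, 11, 0, 6, 12]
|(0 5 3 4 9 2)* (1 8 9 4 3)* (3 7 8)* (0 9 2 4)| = |(0 5 1 3 7 8 2 9 4)| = 9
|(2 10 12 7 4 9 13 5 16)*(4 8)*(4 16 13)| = |(2 10 12 7 8 16)(4 9)(5 13)| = 6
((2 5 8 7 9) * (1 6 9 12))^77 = (1 8 9 12 5 6 7 2) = ((1 6 9 2 5 8 7 12))^77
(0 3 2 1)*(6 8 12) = [3, 0, 1, 2, 4, 5, 8, 7, 12, 9, 10, 11, 6] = (0 3 2 1)(6 8 12)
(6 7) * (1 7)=(1 7 6)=[0, 7, 2, 3, 4, 5, 1, 6]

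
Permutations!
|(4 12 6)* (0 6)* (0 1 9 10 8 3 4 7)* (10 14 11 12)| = 60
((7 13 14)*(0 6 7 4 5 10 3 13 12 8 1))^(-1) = (0 1 8 12 7 6)(3 10 5 4 14 13)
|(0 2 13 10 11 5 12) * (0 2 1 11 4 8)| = 10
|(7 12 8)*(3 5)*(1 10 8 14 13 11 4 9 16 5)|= |(1 10 8 7 12 14 13 11 4 9 16 5 3)|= 13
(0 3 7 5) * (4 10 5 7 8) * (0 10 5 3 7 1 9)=(0 7 1 9)(3 8 4 5 10)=[7, 9, 2, 8, 5, 10, 6, 1, 4, 0, 3]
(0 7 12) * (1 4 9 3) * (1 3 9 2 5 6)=[7, 4, 5, 3, 2, 6, 1, 12, 8, 9, 10, 11, 0]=(0 7 12)(1 4 2 5 6)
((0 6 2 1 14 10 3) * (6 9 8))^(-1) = (0 3 10 14 1 2 6 8 9)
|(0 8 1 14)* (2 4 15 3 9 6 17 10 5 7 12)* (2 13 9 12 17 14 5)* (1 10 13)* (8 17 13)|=|(0 17 8 10 2 4 15 3 12 1 5 7 13 9 6 14)|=16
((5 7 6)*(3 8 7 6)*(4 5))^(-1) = ((3 8 7)(4 5 6))^(-1) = (3 7 8)(4 6 5)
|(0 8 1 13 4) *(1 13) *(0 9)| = 5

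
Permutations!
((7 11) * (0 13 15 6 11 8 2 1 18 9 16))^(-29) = (0 2 15 18 11 16 8 13 1 6 9 7)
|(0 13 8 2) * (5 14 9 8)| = |(0 13 5 14 9 8 2)| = 7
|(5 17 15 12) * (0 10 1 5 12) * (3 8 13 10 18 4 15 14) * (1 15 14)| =|(0 18 4 14 3 8 13 10 15)(1 5 17)| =9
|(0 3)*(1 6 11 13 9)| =|(0 3)(1 6 11 13 9)| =10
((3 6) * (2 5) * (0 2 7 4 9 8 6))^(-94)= ((0 2 5 7 4 9 8 6 3))^(-94)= (0 9 2 8 5 6 7 3 4)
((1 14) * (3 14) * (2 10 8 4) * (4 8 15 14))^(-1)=((1 3 4 2 10 15 14))^(-1)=(1 14 15 10 2 4 3)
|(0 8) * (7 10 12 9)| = |(0 8)(7 10 12 9)| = 4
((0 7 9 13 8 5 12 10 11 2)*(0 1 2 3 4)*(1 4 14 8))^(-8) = (0 4 2 1 13 9 7)(3 11 10 12 5 8 14)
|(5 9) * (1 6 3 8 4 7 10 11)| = 8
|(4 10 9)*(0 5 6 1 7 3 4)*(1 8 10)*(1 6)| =10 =|(0 5 1 7 3 4 6 8 10 9)|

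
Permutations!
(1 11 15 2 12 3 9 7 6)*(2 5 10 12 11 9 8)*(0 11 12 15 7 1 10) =(0 11 7 6 10 15 5)(1 9)(2 12 3 8) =[11, 9, 12, 8, 4, 0, 10, 6, 2, 1, 15, 7, 3, 13, 14, 5]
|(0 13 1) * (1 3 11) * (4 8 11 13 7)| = 6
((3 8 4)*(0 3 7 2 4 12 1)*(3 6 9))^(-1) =(0 1 12 8 3 9 6)(2 7 4)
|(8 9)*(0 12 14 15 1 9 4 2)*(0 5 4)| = |(0 12 14 15 1 9 8)(2 5 4)| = 21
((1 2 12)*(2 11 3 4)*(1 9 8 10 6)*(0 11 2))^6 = (0 3)(1 6 10 8 9 12 2)(4 11)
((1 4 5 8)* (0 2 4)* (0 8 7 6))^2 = (8)(0 4 7)(2 5 6)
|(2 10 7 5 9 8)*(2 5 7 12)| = 3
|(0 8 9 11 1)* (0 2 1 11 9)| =2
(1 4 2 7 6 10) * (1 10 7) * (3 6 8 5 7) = [0, 4, 1, 6, 2, 7, 3, 8, 5, 9, 10] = (10)(1 4 2)(3 6)(5 7 8)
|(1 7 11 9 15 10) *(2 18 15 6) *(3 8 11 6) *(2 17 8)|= |(1 7 6 17 8 11 9 3 2 18 15 10)|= 12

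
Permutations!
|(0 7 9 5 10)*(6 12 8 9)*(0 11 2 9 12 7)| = 10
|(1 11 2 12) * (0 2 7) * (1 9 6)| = 8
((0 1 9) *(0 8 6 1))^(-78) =(1 8)(6 9)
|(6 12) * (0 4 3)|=|(0 4 3)(6 12)|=6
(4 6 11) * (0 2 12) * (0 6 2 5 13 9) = [5, 1, 12, 3, 2, 13, 11, 7, 8, 0, 10, 4, 6, 9] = (0 5 13 9)(2 12 6 11 4)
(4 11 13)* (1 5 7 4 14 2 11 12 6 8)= (1 5 7 4 12 6 8)(2 11 13 14)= [0, 5, 11, 3, 12, 7, 8, 4, 1, 9, 10, 13, 6, 14, 2]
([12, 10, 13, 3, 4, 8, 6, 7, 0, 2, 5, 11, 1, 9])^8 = (0 1 5)(2 9 13)(8 12 10)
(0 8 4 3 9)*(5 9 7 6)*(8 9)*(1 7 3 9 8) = (0 8 4 9)(1 7 6 5) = [8, 7, 2, 3, 9, 1, 5, 6, 4, 0]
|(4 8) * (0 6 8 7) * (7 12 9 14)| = |(0 6 8 4 12 9 14 7)| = 8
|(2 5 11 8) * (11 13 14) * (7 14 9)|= |(2 5 13 9 7 14 11 8)|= 8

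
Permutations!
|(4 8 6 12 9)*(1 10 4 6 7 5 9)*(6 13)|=10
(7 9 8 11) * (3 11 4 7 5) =(3 11 5)(4 7 9 8) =[0, 1, 2, 11, 7, 3, 6, 9, 4, 8, 10, 5]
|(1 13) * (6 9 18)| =6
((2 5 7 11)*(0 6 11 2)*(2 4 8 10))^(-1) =(0 11 6)(2 10 8 4 7 5)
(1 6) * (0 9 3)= (0 9 3)(1 6)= [9, 6, 2, 0, 4, 5, 1, 7, 8, 3]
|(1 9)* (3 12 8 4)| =|(1 9)(3 12 8 4)| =4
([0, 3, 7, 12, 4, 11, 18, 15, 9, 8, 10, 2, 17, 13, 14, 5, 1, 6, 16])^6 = [0, 16, 7, 1, 4, 11, 17, 15, 8, 9, 10, 2, 3, 13, 14, 5, 18, 12, 6]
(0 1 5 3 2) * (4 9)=(0 1 5 3 2)(4 9)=[1, 5, 0, 2, 9, 3, 6, 7, 8, 4]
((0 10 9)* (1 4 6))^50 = (0 9 10)(1 6 4)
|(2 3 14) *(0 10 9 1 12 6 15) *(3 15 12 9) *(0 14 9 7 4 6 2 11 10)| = 12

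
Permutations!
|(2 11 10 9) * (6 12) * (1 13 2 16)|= |(1 13 2 11 10 9 16)(6 12)|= 14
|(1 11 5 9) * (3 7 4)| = |(1 11 5 9)(3 7 4)| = 12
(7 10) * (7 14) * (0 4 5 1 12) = (0 4 5 1 12)(7 10 14) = [4, 12, 2, 3, 5, 1, 6, 10, 8, 9, 14, 11, 0, 13, 7]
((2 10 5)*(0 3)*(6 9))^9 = ((0 3)(2 10 5)(6 9))^9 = (10)(0 3)(6 9)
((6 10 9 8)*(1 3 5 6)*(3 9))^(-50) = (1 9 8)(3 6)(5 10)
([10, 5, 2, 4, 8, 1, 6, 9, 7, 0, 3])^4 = [8, 1, 2, 9, 0, 5, 6, 3, 10, 4, 7]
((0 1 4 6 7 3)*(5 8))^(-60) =(8)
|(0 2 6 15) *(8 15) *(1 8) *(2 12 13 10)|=|(0 12 13 10 2 6 1 8 15)|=9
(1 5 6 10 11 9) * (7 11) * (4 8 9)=(1 5 6 10 7 11 4 8 9)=[0, 5, 2, 3, 8, 6, 10, 11, 9, 1, 7, 4]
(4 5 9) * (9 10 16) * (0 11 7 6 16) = [11, 1, 2, 3, 5, 10, 16, 6, 8, 4, 0, 7, 12, 13, 14, 15, 9] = (0 11 7 6 16 9 4 5 10)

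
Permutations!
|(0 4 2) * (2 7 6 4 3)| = |(0 3 2)(4 7 6)| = 3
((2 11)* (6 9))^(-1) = ((2 11)(6 9))^(-1) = (2 11)(6 9)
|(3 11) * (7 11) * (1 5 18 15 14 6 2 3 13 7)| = |(1 5 18 15 14 6 2 3)(7 11 13)| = 24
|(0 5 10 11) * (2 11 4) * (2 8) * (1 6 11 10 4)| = 9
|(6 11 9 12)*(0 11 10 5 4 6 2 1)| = |(0 11 9 12 2 1)(4 6 10 5)| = 12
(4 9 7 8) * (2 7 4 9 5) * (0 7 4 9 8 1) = (9)(0 7 1)(2 4 5) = [7, 0, 4, 3, 5, 2, 6, 1, 8, 9]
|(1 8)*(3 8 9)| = 4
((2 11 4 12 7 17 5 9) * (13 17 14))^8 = ((2 11 4 12 7 14 13 17 5 9))^8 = (2 5 13 7 4)(9 17 14 12 11)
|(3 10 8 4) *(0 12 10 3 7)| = |(0 12 10 8 4 7)| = 6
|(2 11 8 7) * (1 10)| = |(1 10)(2 11 8 7)| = 4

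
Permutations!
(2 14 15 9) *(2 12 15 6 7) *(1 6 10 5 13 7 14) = (1 6 14 10 5 13 7 2)(9 12 15) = [0, 6, 1, 3, 4, 13, 14, 2, 8, 12, 5, 11, 15, 7, 10, 9]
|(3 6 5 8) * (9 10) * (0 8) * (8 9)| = 7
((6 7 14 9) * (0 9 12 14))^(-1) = (0 7 6 9)(12 14)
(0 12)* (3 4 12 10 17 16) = (0 10 17 16 3 4 12) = [10, 1, 2, 4, 12, 5, 6, 7, 8, 9, 17, 11, 0, 13, 14, 15, 3, 16]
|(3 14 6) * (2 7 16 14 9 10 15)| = |(2 7 16 14 6 3 9 10 15)| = 9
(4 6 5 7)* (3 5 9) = (3 5 7 4 6 9) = [0, 1, 2, 5, 6, 7, 9, 4, 8, 3]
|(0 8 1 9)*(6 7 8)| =6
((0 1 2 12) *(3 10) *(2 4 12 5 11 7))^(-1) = (0 12 4 1)(2 7 11 5)(3 10)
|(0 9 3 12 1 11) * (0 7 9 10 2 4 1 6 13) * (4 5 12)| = |(0 10 2 5 12 6 13)(1 11 7 9 3 4)| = 42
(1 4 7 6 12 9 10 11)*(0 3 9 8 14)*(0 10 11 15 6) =(0 3 9 11 1 4 7)(6 12 8 14 10 15) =[3, 4, 2, 9, 7, 5, 12, 0, 14, 11, 15, 1, 8, 13, 10, 6]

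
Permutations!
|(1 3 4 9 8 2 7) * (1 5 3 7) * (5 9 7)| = |(1 5 3 4 7 9 8 2)| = 8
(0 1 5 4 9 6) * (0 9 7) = (0 1 5 4 7)(6 9) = [1, 5, 2, 3, 7, 4, 9, 0, 8, 6]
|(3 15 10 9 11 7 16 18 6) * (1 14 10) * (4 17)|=22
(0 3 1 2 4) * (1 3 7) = (0 7 1 2 4) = [7, 2, 4, 3, 0, 5, 6, 1]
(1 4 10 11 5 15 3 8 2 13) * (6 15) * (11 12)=[0, 4, 13, 8, 10, 6, 15, 7, 2, 9, 12, 5, 11, 1, 14, 3]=(1 4 10 12 11 5 6 15 3 8 2 13)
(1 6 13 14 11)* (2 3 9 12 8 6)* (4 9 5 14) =(1 2 3 5 14 11)(4 9 12 8 6 13) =[0, 2, 3, 5, 9, 14, 13, 7, 6, 12, 10, 1, 8, 4, 11]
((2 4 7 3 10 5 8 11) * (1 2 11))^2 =(11)(1 4 3 5)(2 7 10 8)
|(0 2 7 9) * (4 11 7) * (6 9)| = 7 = |(0 2 4 11 7 6 9)|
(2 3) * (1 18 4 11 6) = (1 18 4 11 6)(2 3) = [0, 18, 3, 2, 11, 5, 1, 7, 8, 9, 10, 6, 12, 13, 14, 15, 16, 17, 4]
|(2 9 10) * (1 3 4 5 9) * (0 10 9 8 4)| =|(0 10 2 1 3)(4 5 8)| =15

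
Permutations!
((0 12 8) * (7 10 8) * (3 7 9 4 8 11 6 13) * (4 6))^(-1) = (0 8 4 11 10 7 3 13 6 9 12)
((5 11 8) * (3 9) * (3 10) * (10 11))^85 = (3 9 11 8 5 10)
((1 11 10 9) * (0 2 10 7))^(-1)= ((0 2 10 9 1 11 7))^(-1)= (0 7 11 1 9 10 2)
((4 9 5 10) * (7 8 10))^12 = (10) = ((4 9 5 7 8 10))^12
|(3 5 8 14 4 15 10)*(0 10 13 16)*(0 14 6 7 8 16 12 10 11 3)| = |(0 11 3 5 16 14 4 15 13 12 10)(6 7 8)| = 33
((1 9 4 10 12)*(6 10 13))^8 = (1 9 4 13 6 10 12)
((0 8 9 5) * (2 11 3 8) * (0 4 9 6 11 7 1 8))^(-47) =(0 2 7 1 8 6 11 3)(4 9 5)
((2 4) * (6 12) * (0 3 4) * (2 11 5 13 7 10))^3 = (0 11 7)(2 4 13)(3 5 10)(6 12) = ((0 3 4 11 5 13 7 10 2)(6 12))^3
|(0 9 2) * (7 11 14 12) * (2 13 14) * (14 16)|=9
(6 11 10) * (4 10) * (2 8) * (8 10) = (2 10 6 11 4 8) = [0, 1, 10, 3, 8, 5, 11, 7, 2, 9, 6, 4]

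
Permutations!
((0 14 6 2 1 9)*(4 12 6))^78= ((0 14 4 12 6 2 1 9))^78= (0 1 6 4)(2 12 14 9)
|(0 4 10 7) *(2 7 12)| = |(0 4 10 12 2 7)| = 6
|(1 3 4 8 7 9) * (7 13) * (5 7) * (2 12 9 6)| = |(1 3 4 8 13 5 7 6 2 12 9)| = 11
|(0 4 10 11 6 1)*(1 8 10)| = 12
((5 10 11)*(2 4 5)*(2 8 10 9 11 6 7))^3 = (2 9 10)(4 11 6)(5 8 7)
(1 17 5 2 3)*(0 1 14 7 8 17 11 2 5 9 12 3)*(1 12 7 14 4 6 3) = (0 12 1 11 2)(3 4 6)(7 8 17 9) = [12, 11, 0, 4, 6, 5, 3, 8, 17, 7, 10, 2, 1, 13, 14, 15, 16, 9]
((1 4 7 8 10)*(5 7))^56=((1 4 5 7 8 10))^56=(1 5 8)(4 7 10)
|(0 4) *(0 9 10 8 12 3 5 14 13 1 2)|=|(0 4 9 10 8 12 3 5 14 13 1 2)|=12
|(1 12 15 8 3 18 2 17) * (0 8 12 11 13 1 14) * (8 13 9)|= 22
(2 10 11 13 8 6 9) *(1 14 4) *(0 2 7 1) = (0 2 10 11 13 8 6 9 7 1 14 4) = [2, 14, 10, 3, 0, 5, 9, 1, 6, 7, 11, 13, 12, 8, 4]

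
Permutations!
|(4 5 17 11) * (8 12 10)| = 12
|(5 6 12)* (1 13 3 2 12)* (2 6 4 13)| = |(1 2 12 5 4 13 3 6)| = 8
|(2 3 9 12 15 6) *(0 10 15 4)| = 9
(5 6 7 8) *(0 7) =(0 7 8 5 6) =[7, 1, 2, 3, 4, 6, 0, 8, 5]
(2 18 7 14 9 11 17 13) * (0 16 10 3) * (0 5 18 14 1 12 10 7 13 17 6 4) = (0 16 7 1 12 10 3 5 18 13 2 14 9 11 6 4) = [16, 12, 14, 5, 0, 18, 4, 1, 8, 11, 3, 6, 10, 2, 9, 15, 7, 17, 13]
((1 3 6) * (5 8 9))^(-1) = ((1 3 6)(5 8 9))^(-1) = (1 6 3)(5 9 8)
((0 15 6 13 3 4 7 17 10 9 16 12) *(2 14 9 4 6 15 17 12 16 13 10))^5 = ((0 17 2 14 9 13 3 6 10 4 7 12))^5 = (0 13 7 14 10 17 3 12 9 4 2 6)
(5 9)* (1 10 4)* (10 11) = (1 11 10 4)(5 9) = [0, 11, 2, 3, 1, 9, 6, 7, 8, 5, 4, 10]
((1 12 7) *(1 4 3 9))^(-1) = ((1 12 7 4 3 9))^(-1) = (1 9 3 4 7 12)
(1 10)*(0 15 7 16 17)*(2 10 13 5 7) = (0 15 2 10 1 13 5 7 16 17) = [15, 13, 10, 3, 4, 7, 6, 16, 8, 9, 1, 11, 12, 5, 14, 2, 17, 0]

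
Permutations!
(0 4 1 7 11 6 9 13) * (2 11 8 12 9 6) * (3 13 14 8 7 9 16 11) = [4, 9, 3, 13, 1, 5, 6, 7, 12, 14, 10, 2, 16, 0, 8, 15, 11] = (0 4 1 9 14 8 12 16 11 2 3 13)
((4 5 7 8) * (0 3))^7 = ((0 3)(4 5 7 8))^7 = (0 3)(4 8 7 5)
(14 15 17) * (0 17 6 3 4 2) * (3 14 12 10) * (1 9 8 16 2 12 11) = [17, 9, 0, 4, 12, 5, 14, 7, 16, 8, 3, 1, 10, 13, 15, 6, 2, 11] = (0 17 11 1 9 8 16 2)(3 4 12 10)(6 14 15)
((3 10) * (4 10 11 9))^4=((3 11 9 4 10))^4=(3 10 4 9 11)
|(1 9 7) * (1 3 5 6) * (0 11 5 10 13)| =|(0 11 5 6 1 9 7 3 10 13)| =10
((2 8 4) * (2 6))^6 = ((2 8 4 6))^6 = (2 4)(6 8)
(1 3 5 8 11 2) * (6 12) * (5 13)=(1 3 13 5 8 11 2)(6 12)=[0, 3, 1, 13, 4, 8, 12, 7, 11, 9, 10, 2, 6, 5]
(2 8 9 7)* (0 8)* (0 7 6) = (0 8 9 6)(2 7) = [8, 1, 7, 3, 4, 5, 0, 2, 9, 6]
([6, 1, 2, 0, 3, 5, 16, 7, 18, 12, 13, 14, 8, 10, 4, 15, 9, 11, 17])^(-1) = (0 3 4 14 11 17 18 8 12 9 16 6)(10 13)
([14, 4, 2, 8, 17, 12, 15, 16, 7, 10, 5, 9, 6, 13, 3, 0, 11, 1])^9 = [5, 1, 2, 6, 4, 16, 9, 0, 15, 8, 7, 3, 11, 13, 12, 10, 14, 17]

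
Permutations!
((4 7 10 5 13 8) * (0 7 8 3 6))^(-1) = (0 6 3 13 5 10 7)(4 8)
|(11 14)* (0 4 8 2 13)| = |(0 4 8 2 13)(11 14)| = 10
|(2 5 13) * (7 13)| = 4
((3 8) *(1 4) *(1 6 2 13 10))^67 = ((1 4 6 2 13 10)(3 8))^67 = (1 4 6 2 13 10)(3 8)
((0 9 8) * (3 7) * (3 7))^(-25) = (0 8 9)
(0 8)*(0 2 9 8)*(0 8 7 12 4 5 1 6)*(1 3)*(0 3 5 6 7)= (0 8 2 9)(1 7 12 4 6 3)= [8, 7, 9, 1, 6, 5, 3, 12, 2, 0, 10, 11, 4]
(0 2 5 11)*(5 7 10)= (0 2 7 10 5 11)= [2, 1, 7, 3, 4, 11, 6, 10, 8, 9, 5, 0]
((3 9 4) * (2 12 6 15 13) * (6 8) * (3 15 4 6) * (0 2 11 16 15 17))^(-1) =((0 2 12 8 3 9 6 4 17)(11 16 15 13))^(-1) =(0 17 4 6 9 3 8 12 2)(11 13 15 16)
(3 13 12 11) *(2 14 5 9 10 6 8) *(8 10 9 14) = (2 8)(3 13 12 11)(5 14)(6 10) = [0, 1, 8, 13, 4, 14, 10, 7, 2, 9, 6, 3, 11, 12, 5]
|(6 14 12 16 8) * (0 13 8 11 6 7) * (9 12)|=12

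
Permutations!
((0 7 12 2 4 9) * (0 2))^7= (0 7 12)(2 4 9)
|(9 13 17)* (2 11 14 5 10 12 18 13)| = |(2 11 14 5 10 12 18 13 17 9)| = 10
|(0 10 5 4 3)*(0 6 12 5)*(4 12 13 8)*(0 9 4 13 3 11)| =10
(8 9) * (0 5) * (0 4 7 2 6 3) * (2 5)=[2, 1, 6, 0, 7, 4, 3, 5, 9, 8]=(0 2 6 3)(4 7 5)(8 9)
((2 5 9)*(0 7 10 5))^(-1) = (0 2 9 5 10 7)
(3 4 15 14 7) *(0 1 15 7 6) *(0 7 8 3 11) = [1, 15, 2, 4, 8, 5, 7, 11, 3, 9, 10, 0, 12, 13, 6, 14] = (0 1 15 14 6 7 11)(3 4 8)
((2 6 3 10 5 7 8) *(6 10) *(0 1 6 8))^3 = ((0 1 6 3 8 2 10 5 7))^3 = (0 3 10)(1 8 5)(2 7 6)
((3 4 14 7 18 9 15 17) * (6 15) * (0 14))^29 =(0 4 3 17 15 6 9 18 7 14)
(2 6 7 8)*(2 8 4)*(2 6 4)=[0, 1, 4, 3, 6, 5, 7, 2, 8]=(8)(2 4 6 7)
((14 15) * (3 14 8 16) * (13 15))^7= (3 14 13 15 8 16)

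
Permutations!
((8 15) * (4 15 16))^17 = ((4 15 8 16))^17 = (4 15 8 16)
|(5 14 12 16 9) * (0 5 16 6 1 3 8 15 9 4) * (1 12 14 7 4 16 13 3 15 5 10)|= 22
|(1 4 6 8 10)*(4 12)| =6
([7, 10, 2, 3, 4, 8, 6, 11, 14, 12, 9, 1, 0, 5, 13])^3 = (0 1 12 11 9 7 10)(5 13 14 8)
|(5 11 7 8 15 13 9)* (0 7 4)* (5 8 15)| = 9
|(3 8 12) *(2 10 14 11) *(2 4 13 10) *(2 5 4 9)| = 24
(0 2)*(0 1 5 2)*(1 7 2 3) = (1 5 3)(2 7) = [0, 5, 7, 1, 4, 3, 6, 2]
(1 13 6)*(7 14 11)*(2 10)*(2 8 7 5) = (1 13 6)(2 10 8 7 14 11 5) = [0, 13, 10, 3, 4, 2, 1, 14, 7, 9, 8, 5, 12, 6, 11]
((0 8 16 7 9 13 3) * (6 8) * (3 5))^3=((0 6 8 16 7 9 13 5 3))^3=(0 16 13)(3 8 9)(5 6 7)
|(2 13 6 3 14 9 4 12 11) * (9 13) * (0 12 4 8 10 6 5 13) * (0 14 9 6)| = |(14)(0 12 11 2 6 3 9 8 10)(5 13)| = 18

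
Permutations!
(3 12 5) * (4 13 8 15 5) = (3 12 4 13 8 15 5) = [0, 1, 2, 12, 13, 3, 6, 7, 15, 9, 10, 11, 4, 8, 14, 5]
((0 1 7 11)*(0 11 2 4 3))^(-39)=(11)(0 2)(1 4)(3 7)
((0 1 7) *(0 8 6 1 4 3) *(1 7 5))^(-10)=(0 3 4)(6 8 7)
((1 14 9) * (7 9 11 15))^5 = (1 9 7 15 11 14)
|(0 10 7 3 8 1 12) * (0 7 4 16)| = |(0 10 4 16)(1 12 7 3 8)| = 20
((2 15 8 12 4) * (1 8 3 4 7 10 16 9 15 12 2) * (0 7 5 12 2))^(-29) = (0 7 10 16 9 15 3 4 1 8)(5 12)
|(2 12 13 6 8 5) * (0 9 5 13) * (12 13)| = 8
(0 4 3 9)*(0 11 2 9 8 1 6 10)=(0 4 3 8 1 6 10)(2 9 11)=[4, 6, 9, 8, 3, 5, 10, 7, 1, 11, 0, 2]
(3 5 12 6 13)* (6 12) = (3 5 6 13) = [0, 1, 2, 5, 4, 6, 13, 7, 8, 9, 10, 11, 12, 3]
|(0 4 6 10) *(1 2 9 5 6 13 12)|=|(0 4 13 12 1 2 9 5 6 10)|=10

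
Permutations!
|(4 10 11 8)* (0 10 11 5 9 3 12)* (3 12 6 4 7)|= |(0 10 5 9 12)(3 6 4 11 8 7)|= 30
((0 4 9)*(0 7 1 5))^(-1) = (0 5 1 7 9 4)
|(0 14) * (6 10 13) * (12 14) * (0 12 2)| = 6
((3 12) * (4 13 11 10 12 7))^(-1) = ((3 7 4 13 11 10 12))^(-1) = (3 12 10 11 13 4 7)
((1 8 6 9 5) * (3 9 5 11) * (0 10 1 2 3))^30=(11)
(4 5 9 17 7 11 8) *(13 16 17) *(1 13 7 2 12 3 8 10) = (1 13 16 17 2 12 3 8 4 5 9 7 11 10) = [0, 13, 12, 8, 5, 9, 6, 11, 4, 7, 1, 10, 3, 16, 14, 15, 17, 2]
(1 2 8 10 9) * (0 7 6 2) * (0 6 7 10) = (0 10 9 1 6 2 8) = [10, 6, 8, 3, 4, 5, 2, 7, 0, 1, 9]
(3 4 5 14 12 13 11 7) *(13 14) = [0, 1, 2, 4, 5, 13, 6, 3, 8, 9, 10, 7, 14, 11, 12] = (3 4 5 13 11 7)(12 14)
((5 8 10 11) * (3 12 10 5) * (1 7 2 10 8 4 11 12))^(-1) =((1 7 2 10 12 8 5 4 11 3))^(-1) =(1 3 11 4 5 8 12 10 2 7)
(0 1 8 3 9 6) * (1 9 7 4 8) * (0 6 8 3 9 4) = (0 4 3 7)(8 9) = [4, 1, 2, 7, 3, 5, 6, 0, 9, 8]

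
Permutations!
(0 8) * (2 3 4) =[8, 1, 3, 4, 2, 5, 6, 7, 0] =(0 8)(2 3 4)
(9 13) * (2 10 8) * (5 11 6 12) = (2 10 8)(5 11 6 12)(9 13) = [0, 1, 10, 3, 4, 11, 12, 7, 2, 13, 8, 6, 5, 9]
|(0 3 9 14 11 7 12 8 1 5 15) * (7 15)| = |(0 3 9 14 11 15)(1 5 7 12 8)| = 30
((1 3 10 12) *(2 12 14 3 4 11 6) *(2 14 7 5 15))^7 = ((1 4 11 6 14 3 10 7 5 15 2 12))^7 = (1 7 11 15 14 12 10 4 5 6 2 3)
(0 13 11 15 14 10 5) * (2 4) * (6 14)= (0 13 11 15 6 14 10 5)(2 4)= [13, 1, 4, 3, 2, 0, 14, 7, 8, 9, 5, 15, 12, 11, 10, 6]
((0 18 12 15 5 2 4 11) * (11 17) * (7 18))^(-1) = (0 11 17 4 2 5 15 12 18 7)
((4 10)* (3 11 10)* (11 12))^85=(12)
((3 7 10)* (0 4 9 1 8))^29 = (0 8 1 9 4)(3 10 7)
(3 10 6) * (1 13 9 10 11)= (1 13 9 10 6 3 11)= [0, 13, 2, 11, 4, 5, 3, 7, 8, 10, 6, 1, 12, 9]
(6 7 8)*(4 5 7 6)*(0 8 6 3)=(0 8 4 5 7 6 3)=[8, 1, 2, 0, 5, 7, 3, 6, 4]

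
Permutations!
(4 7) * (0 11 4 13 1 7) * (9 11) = (0 9 11 4)(1 7 13) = [9, 7, 2, 3, 0, 5, 6, 13, 8, 11, 10, 4, 12, 1]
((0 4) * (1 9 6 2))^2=((0 4)(1 9 6 2))^2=(1 6)(2 9)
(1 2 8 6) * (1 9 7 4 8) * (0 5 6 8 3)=(0 5 6 9 7 4 3)(1 2)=[5, 2, 1, 0, 3, 6, 9, 4, 8, 7]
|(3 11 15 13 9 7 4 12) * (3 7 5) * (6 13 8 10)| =|(3 11 15 8 10 6 13 9 5)(4 12 7)| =9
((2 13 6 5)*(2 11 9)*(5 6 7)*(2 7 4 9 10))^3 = (2 9 11 13 7 10 4 5)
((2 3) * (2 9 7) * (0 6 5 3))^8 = (0 6 5 3 9 7 2)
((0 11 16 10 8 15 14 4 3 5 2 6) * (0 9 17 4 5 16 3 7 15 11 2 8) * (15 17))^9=(17)(0 3 5 9)(2 16 8 15)(6 10 11 14)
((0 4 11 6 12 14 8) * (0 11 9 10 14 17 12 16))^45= ((0 4 9 10 14 8 11 6 16)(12 17))^45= (12 17)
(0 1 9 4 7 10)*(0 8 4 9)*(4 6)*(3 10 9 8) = (0 1)(3 10)(4 7 9 8 6) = [1, 0, 2, 10, 7, 5, 4, 9, 6, 8, 3]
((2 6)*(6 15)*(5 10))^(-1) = ((2 15 6)(5 10))^(-1) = (2 6 15)(5 10)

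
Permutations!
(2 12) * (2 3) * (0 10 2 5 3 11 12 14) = [10, 1, 14, 5, 4, 3, 6, 7, 8, 9, 2, 12, 11, 13, 0] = (0 10 2 14)(3 5)(11 12)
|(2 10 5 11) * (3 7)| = 4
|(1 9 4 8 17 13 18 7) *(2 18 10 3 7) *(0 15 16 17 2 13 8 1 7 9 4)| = 22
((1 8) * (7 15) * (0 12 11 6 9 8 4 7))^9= ((0 12 11 6 9 8 1 4 7 15))^9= (0 15 7 4 1 8 9 6 11 12)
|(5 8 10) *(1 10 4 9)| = 6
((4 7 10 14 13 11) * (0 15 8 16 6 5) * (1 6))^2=(0 8 1 5 15 16 6)(4 10 13)(7 14 11)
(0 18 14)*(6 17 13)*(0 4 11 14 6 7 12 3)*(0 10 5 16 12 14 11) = [18, 1, 2, 10, 0, 16, 17, 14, 8, 9, 5, 11, 3, 7, 4, 15, 12, 13, 6] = (0 18 6 17 13 7 14 4)(3 10 5 16 12)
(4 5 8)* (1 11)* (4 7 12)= (1 11)(4 5 8 7 12)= [0, 11, 2, 3, 5, 8, 6, 12, 7, 9, 10, 1, 4]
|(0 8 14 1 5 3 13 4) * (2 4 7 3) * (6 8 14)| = 6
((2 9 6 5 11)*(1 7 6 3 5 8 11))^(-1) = (1 5 3 9 2 11 8 6 7) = ((1 7 6 8 11 2 9 3 5))^(-1)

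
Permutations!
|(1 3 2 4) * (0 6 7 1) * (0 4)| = 6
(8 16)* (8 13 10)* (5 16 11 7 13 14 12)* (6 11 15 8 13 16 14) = (5 14 12)(6 11 7 16)(8 15)(10 13) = [0, 1, 2, 3, 4, 14, 11, 16, 15, 9, 13, 7, 5, 10, 12, 8, 6]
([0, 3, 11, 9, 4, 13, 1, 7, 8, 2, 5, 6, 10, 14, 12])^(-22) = [0, 9, 6, 2, 4, 12, 3, 7, 8, 11, 14, 1, 13, 10, 5]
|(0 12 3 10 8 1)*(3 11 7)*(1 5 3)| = 20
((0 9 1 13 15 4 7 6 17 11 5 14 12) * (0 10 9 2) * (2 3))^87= (1 14 6 13 12 17 15 10 11 4 9 5 7)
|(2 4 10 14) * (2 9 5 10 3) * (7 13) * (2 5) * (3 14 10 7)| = 4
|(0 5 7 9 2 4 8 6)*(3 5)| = |(0 3 5 7 9 2 4 8 6)| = 9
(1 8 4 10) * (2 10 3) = (1 8 4 3 2 10) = [0, 8, 10, 2, 3, 5, 6, 7, 4, 9, 1]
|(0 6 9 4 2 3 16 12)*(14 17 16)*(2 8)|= |(0 6 9 4 8 2 3 14 17 16 12)|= 11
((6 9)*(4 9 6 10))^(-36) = ((4 9 10))^(-36) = (10)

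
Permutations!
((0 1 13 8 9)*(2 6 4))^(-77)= (0 8 1 9 13)(2 6 4)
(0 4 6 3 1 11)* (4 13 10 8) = [13, 11, 2, 1, 6, 5, 3, 7, 4, 9, 8, 0, 12, 10] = (0 13 10 8 4 6 3 1 11)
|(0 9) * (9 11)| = 3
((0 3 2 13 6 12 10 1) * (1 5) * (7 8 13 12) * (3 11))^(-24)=((0 11 3 2 12 10 5 1)(6 7 8 13))^(-24)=(13)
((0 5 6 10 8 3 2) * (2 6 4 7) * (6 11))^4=(0 2 7 4 5)(3 8 10 6 11)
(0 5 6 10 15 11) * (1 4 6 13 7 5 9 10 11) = [9, 4, 2, 3, 6, 13, 11, 5, 8, 10, 15, 0, 12, 7, 14, 1] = (0 9 10 15 1 4 6 11)(5 13 7)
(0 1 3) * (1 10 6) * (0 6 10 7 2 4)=(10)(0 7 2 4)(1 3 6)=[7, 3, 4, 6, 0, 5, 1, 2, 8, 9, 10]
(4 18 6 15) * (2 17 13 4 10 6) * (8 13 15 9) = (2 17 15 10 6 9 8 13 4 18) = [0, 1, 17, 3, 18, 5, 9, 7, 13, 8, 6, 11, 12, 4, 14, 10, 16, 15, 2]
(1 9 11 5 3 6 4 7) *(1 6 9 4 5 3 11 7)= (1 4)(3 9 7 6 5 11)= [0, 4, 2, 9, 1, 11, 5, 6, 8, 7, 10, 3]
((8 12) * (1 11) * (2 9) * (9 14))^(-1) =(1 11)(2 9 14)(8 12)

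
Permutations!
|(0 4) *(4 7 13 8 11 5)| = 7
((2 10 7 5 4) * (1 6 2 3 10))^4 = ((1 6 2)(3 10 7 5 4))^4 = (1 6 2)(3 4 5 7 10)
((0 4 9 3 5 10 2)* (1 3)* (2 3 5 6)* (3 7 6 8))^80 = (0 2 6 7 10 5 1 9 4)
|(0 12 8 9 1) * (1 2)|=6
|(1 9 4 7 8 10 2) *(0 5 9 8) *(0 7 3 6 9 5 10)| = 20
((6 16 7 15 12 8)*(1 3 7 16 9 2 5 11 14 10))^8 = (16)(1 2 15 14 6 3 5 12 10 9 7 11 8)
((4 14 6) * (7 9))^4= (4 14 6)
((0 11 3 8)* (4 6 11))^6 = ((0 4 6 11 3 8))^6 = (11)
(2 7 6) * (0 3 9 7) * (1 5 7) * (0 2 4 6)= (0 3 9 1 5 7)(4 6)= [3, 5, 2, 9, 6, 7, 4, 0, 8, 1]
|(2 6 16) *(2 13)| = 4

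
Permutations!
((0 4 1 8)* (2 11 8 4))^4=((0 2 11 8)(1 4))^4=(11)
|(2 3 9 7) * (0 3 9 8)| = |(0 3 8)(2 9 7)| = 3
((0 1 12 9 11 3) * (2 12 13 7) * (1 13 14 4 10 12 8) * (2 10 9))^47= ((0 13 7 10 12 2 8 1 14 4 9 11 3))^47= (0 14 10 11 8 13 4 12 3 1 7 9 2)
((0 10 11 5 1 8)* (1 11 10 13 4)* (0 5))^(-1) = (0 11 5 8 1 4 13)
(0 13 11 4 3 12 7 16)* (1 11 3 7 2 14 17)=[13, 11, 14, 12, 7, 5, 6, 16, 8, 9, 10, 4, 2, 3, 17, 15, 0, 1]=(0 13 3 12 2 14 17 1 11 4 7 16)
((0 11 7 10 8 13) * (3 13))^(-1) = (0 13 3 8 10 7 11)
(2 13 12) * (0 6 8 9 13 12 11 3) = (0 6 8 9 13 11 3)(2 12) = [6, 1, 12, 0, 4, 5, 8, 7, 9, 13, 10, 3, 2, 11]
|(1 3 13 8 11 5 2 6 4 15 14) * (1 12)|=|(1 3 13 8 11 5 2 6 4 15 14 12)|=12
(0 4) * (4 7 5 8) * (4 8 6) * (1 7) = (8)(0 1 7 5 6 4) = [1, 7, 2, 3, 0, 6, 4, 5, 8]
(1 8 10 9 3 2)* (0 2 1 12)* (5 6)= (0 2 12)(1 8 10 9 3)(5 6)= [2, 8, 12, 1, 4, 6, 5, 7, 10, 3, 9, 11, 0]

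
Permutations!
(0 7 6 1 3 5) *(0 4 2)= [7, 3, 0, 5, 2, 4, 1, 6]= (0 7 6 1 3 5 4 2)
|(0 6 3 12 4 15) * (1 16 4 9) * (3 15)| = |(0 6 15)(1 16 4 3 12 9)| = 6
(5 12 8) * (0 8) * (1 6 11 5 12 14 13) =(0 8 12)(1 6 11 5 14 13) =[8, 6, 2, 3, 4, 14, 11, 7, 12, 9, 10, 5, 0, 1, 13]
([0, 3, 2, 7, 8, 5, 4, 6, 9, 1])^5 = [0, 8, 2, 9, 7, 5, 3, 1, 6, 4]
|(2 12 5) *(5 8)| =4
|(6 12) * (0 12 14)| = 4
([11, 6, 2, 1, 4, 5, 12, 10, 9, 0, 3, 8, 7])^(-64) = [0, 12, 2, 6, 4, 5, 7, 3, 8, 9, 1, 11, 10]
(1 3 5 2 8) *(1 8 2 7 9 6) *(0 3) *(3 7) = (0 7 9 6 1)(3 5) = [7, 0, 2, 5, 4, 3, 1, 9, 8, 6]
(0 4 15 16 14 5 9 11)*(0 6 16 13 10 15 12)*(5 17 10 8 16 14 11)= (0 4 12)(5 9)(6 14 17 10 15 13 8 16 11)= [4, 1, 2, 3, 12, 9, 14, 7, 16, 5, 15, 6, 0, 8, 17, 13, 11, 10]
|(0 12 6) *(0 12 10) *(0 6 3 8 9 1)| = 8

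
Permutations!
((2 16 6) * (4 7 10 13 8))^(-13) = (2 6 16)(4 10 8 7 13)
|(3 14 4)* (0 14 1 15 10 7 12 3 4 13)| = 6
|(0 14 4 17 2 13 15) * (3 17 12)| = 9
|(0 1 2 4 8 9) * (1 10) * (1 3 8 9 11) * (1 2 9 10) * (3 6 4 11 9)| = |(0 1 3 8 9)(2 11)(4 10 6)| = 30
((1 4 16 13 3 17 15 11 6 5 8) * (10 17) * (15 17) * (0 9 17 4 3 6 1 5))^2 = (0 17 16 6 9 4 13)(1 10 11 3 15)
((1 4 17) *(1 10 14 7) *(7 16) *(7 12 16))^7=(1 4 17 10 14 7)(12 16)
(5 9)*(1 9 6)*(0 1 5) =[1, 9, 2, 3, 4, 6, 5, 7, 8, 0] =(0 1 9)(5 6)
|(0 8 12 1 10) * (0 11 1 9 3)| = |(0 8 12 9 3)(1 10 11)| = 15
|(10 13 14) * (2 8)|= |(2 8)(10 13 14)|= 6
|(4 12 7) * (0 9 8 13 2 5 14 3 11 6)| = 30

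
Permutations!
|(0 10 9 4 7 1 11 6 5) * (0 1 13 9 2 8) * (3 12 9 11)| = 20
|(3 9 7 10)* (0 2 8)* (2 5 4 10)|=9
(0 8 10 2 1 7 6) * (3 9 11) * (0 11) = (0 8 10 2 1 7 6 11 3 9) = [8, 7, 1, 9, 4, 5, 11, 6, 10, 0, 2, 3]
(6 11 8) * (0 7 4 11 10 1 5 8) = (0 7 4 11)(1 5 8 6 10) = [7, 5, 2, 3, 11, 8, 10, 4, 6, 9, 1, 0]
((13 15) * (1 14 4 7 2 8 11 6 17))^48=(1 7 11)(2 6 14)(4 8 17)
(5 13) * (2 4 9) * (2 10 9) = (2 4)(5 13)(9 10) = [0, 1, 4, 3, 2, 13, 6, 7, 8, 10, 9, 11, 12, 5]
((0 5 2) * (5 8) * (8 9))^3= (0 5 9 2 8)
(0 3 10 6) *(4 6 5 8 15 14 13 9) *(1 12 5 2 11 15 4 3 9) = (0 9 3 10 2 11 15 14 13 1 12 5 8 4 6) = [9, 12, 11, 10, 6, 8, 0, 7, 4, 3, 2, 15, 5, 1, 13, 14]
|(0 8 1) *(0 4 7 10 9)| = 7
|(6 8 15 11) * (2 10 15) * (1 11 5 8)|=15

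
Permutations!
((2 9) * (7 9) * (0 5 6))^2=(0 6 5)(2 9 7)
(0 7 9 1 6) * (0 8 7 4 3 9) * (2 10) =(0 4 3 9 1 6 8 7)(2 10) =[4, 6, 10, 9, 3, 5, 8, 0, 7, 1, 2]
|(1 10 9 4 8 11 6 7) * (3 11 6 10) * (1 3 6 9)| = 6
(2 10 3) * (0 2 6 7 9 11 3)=(0 2 10)(3 6 7 9 11)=[2, 1, 10, 6, 4, 5, 7, 9, 8, 11, 0, 3]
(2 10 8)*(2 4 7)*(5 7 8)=(2 10 5 7)(4 8)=[0, 1, 10, 3, 8, 7, 6, 2, 4, 9, 5]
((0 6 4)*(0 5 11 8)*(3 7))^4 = ((0 6 4 5 11 8)(3 7))^4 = (0 11 4)(5 6 8)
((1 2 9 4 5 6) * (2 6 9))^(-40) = (4 9 5)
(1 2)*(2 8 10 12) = (1 8 10 12 2) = [0, 8, 1, 3, 4, 5, 6, 7, 10, 9, 12, 11, 2]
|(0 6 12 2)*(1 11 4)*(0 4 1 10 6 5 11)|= |(0 5 11 1)(2 4 10 6 12)|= 20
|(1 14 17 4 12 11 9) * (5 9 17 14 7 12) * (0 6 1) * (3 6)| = |(0 3 6 1 7 12 11 17 4 5 9)| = 11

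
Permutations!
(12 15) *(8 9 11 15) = (8 9 11 15 12) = [0, 1, 2, 3, 4, 5, 6, 7, 9, 11, 10, 15, 8, 13, 14, 12]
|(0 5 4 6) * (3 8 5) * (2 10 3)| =8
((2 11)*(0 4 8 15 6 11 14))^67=(0 15 2 4 6 14 8 11)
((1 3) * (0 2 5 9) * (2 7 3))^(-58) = (0 5 1 7 9 2 3)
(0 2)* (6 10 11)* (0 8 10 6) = (0 2 8 10 11) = [2, 1, 8, 3, 4, 5, 6, 7, 10, 9, 11, 0]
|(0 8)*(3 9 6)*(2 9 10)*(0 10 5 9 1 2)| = 12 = |(0 8 10)(1 2)(3 5 9 6)|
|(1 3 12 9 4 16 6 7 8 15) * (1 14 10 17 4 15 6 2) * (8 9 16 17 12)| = 12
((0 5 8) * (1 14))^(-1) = ((0 5 8)(1 14))^(-1) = (0 8 5)(1 14)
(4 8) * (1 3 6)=[0, 3, 2, 6, 8, 5, 1, 7, 4]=(1 3 6)(4 8)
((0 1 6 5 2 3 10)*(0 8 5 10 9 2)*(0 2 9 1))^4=(1 5 6 2 10 3 8)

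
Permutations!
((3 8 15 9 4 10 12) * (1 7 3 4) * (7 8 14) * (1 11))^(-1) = (1 11 9 15 8)(3 7 14)(4 12 10)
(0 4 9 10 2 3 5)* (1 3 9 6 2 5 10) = (0 4 6 2 9 1 3 10 5) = [4, 3, 9, 10, 6, 0, 2, 7, 8, 1, 5]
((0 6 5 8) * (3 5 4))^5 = ((0 6 4 3 5 8))^5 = (0 8 5 3 4 6)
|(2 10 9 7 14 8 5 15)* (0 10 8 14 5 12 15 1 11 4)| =8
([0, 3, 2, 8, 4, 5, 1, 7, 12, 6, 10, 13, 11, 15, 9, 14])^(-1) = [0, 6, 2, 1, 4, 5, 9, 7, 3, 14, 10, 12, 8, 11, 15, 13]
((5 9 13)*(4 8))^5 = (4 8)(5 13 9)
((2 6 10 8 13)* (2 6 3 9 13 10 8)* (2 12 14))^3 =(2 13 10)(3 6 12)(8 14 9)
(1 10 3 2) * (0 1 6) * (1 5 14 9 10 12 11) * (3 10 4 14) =(0 5 3 2 6)(1 12 11)(4 14 9) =[5, 12, 6, 2, 14, 3, 0, 7, 8, 4, 10, 1, 11, 13, 9]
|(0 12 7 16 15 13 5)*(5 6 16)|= 4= |(0 12 7 5)(6 16 15 13)|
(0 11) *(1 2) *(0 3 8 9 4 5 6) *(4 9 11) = (0 4 5 6)(1 2)(3 8 11) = [4, 2, 1, 8, 5, 6, 0, 7, 11, 9, 10, 3]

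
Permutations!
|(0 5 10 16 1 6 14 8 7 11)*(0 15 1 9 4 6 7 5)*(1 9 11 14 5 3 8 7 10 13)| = 10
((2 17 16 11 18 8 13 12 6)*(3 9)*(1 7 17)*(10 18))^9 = ((1 7 17 16 11 10 18 8 13 12 6 2)(3 9))^9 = (1 12 18 16)(2 13 10 17)(3 9)(6 8 11 7)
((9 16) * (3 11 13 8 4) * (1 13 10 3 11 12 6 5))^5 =(1 10)(3 13)(4 6)(5 11)(8 12)(9 16)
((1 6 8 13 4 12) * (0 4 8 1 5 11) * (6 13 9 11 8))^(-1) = (0 11 9 8 5 12 4)(1 6 13)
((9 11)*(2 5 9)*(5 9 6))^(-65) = ((2 9 11)(5 6))^(-65) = (2 9 11)(5 6)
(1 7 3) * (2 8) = (1 7 3)(2 8) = [0, 7, 8, 1, 4, 5, 6, 3, 2]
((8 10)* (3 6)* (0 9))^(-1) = (0 9)(3 6)(8 10)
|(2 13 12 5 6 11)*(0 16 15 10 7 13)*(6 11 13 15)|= 24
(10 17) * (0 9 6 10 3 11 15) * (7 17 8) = (0 9 6 10 8 7 17 3 11 15) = [9, 1, 2, 11, 4, 5, 10, 17, 7, 6, 8, 15, 12, 13, 14, 0, 16, 3]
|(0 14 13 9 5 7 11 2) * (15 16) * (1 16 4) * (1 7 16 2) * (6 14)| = 13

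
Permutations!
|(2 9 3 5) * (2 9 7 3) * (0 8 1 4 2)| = |(0 8 1 4 2 7 3 5 9)| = 9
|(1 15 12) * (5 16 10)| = 3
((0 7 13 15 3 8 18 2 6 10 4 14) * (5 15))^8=((0 7 13 5 15 3 8 18 2 6 10 4 14))^8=(0 2 5 4 8 7 6 15 14 18 13 10 3)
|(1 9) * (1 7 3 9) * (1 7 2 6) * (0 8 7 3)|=|(0 8 7)(1 3 9 2 6)|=15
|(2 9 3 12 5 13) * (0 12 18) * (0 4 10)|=10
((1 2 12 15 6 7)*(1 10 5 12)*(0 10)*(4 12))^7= ((0 10 5 4 12 15 6 7)(1 2))^7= (0 7 6 15 12 4 5 10)(1 2)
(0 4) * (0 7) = [4, 1, 2, 3, 7, 5, 6, 0] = (0 4 7)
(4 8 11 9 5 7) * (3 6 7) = (3 6 7 4 8 11 9 5) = [0, 1, 2, 6, 8, 3, 7, 4, 11, 5, 10, 9]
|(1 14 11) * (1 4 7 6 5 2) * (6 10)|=9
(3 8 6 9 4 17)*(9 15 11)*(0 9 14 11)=(0 9 4 17 3 8 6 15)(11 14)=[9, 1, 2, 8, 17, 5, 15, 7, 6, 4, 10, 14, 12, 13, 11, 0, 16, 3]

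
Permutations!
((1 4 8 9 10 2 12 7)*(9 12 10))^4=(1 7 12 8 4)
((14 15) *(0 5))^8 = (15)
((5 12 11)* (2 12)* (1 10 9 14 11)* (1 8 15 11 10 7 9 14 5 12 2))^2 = ((1 7 9 5)(8 15 11 12)(10 14))^2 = (1 9)(5 7)(8 11)(12 15)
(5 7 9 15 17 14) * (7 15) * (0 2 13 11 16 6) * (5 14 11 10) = [2, 1, 13, 3, 4, 15, 0, 9, 8, 7, 5, 16, 12, 10, 14, 17, 6, 11] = (0 2 13 10 5 15 17 11 16 6)(7 9)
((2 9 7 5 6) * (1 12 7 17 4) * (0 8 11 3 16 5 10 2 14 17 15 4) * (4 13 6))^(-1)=(0 17 14 6 13 15 9 2 10 7 12 1 4 5 16 3 11 8)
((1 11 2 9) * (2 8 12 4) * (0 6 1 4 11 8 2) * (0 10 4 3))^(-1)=(0 3 9 2 11 12 8 1 6)(4 10)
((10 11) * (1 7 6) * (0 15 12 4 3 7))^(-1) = ((0 15 12 4 3 7 6 1)(10 11))^(-1) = (0 1 6 7 3 4 12 15)(10 11)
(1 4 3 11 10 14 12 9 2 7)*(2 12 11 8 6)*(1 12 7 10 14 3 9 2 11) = (1 4 9 7 12 2 10 3 8 6 11 14) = [0, 4, 10, 8, 9, 5, 11, 12, 6, 7, 3, 14, 2, 13, 1]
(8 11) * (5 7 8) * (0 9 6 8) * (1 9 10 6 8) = (0 10 6 1 9 8 11 5 7) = [10, 9, 2, 3, 4, 7, 1, 0, 11, 8, 6, 5]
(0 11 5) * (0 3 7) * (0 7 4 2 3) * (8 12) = (0 11 5)(2 3 4)(8 12) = [11, 1, 3, 4, 2, 0, 6, 7, 12, 9, 10, 5, 8]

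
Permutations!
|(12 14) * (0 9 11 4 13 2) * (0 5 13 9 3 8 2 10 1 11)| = |(0 3 8 2 5 13 10 1 11 4 9)(12 14)| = 22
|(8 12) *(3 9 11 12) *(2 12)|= 6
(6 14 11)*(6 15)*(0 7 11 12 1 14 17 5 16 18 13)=(0 7 11 15 6 17 5 16 18 13)(1 14 12)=[7, 14, 2, 3, 4, 16, 17, 11, 8, 9, 10, 15, 1, 0, 12, 6, 18, 5, 13]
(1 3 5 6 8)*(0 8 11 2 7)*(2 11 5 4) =[8, 3, 7, 4, 2, 6, 5, 0, 1, 9, 10, 11] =(11)(0 8 1 3 4 2 7)(5 6)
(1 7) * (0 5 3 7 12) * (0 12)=(12)(0 5 3 7 1)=[5, 0, 2, 7, 4, 3, 6, 1, 8, 9, 10, 11, 12]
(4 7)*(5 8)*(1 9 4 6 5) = (1 9 4 7 6 5 8) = [0, 9, 2, 3, 7, 8, 5, 6, 1, 4]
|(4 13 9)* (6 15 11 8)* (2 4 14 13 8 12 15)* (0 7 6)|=|(0 7 6 2 4 8)(9 14 13)(11 12 15)|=6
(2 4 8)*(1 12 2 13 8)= (1 12 2 4)(8 13)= [0, 12, 4, 3, 1, 5, 6, 7, 13, 9, 10, 11, 2, 8]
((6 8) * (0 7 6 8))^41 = (8)(0 6 7)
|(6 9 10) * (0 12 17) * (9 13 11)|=|(0 12 17)(6 13 11 9 10)|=15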